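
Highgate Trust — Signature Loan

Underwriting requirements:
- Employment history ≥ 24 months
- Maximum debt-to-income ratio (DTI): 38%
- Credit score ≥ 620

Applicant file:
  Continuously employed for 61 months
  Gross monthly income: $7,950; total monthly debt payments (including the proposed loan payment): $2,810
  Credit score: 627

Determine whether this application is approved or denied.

Approved

Employment 61 ≥ 24 months
DTI: 2,810 ÷ 7,950 = 35.3%, within the 38% cap
Credit score 627 ≥ 620 (meets)
All criteria satisfied.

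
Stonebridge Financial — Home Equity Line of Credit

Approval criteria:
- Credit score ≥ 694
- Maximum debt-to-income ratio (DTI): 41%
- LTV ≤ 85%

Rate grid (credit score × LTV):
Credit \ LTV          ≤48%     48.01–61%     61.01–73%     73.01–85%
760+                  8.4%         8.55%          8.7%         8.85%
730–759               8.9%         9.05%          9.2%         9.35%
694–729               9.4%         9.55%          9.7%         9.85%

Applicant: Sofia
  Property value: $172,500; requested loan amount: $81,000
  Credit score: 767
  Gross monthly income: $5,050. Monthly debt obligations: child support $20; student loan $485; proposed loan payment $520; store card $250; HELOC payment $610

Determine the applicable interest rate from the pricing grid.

8.4%

Credit score 767 ≥ 694; Total monthly debts = (20 + 485 + 520 + 250 + 610) = 1,885. DTI = 1,885/5,050 = 37.3% ≤ 41%
LTV = 81,000/172,500 = 47% ≤ 85%
Score 767 is in the 760+ band; LTV 47% is in the ≤48% band → 8.4%.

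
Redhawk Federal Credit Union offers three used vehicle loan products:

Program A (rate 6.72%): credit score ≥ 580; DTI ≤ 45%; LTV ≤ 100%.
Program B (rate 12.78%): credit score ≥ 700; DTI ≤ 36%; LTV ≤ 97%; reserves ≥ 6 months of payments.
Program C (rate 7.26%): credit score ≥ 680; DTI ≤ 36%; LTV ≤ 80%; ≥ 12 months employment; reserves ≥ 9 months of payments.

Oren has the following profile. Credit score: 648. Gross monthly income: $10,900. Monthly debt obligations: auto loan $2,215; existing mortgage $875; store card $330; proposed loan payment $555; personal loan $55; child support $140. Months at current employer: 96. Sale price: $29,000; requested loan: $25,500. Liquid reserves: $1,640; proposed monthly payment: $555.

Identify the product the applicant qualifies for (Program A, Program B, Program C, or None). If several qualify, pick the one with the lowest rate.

Total debts = (2,215 + 875 + 330 + 555 + 55 + 140) = 4,170; DTI = 4,170/10,900 = 38.3%.
LTV = 25,500/29,000 = 87.9%.
Reserves = 1,640/555 = 3.0 months.
Program A: score 648 ≥ 580; DTI 38.3% ≤ 45%; LTV 87.9% ≤ 100% → qualifies.
Program B: score 648 < 700; DTI 38.3% > 36%; LTV 87.9% ≤ 97%; reserves 3.0 < 6 mo → does not qualify.
Program C: score 648 < 680; DTI 38.3% > 36%; LTV 87.9% > 80%; employment 96 ≥ 12 mo; reserves 3.0 < 9 mo → does not qualify.

Program A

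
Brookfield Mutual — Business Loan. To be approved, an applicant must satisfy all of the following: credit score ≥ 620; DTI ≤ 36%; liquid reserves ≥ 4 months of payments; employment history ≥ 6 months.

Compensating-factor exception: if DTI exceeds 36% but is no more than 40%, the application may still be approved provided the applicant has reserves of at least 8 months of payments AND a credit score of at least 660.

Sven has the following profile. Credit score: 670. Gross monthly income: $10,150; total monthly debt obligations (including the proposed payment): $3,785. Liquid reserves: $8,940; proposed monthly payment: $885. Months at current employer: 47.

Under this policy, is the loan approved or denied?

Credit score 670 ≥ 620 (meets base)
DTI = 3,785/10,150 = 37.3% > 36% — standard DTI limit exceeded.
Liquid reserves cover 8,940/885 = 10.1 months — ≥ 4 required
Employment 47 ≥ 6 months
DTI 37.3% is within the 36%–40% exception band; checking compensating factors.
Override check — reserves: 10.1 mo (ok); score: 670 (ok).
Both compensating conditions met → exception applies.

Approved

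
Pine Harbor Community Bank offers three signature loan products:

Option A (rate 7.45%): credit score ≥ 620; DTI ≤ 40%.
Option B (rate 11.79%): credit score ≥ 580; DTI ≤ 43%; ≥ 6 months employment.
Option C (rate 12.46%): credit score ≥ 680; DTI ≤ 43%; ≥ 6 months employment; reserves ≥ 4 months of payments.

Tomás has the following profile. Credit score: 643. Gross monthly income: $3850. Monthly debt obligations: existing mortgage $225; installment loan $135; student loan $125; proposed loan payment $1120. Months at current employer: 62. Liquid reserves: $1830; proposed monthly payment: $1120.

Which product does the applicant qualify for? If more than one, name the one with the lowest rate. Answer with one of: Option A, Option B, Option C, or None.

Option B

Total debts = (225 + 135 + 125 + 1,120) = 1,605; DTI = 1,605/3,850 = 41.7%.
Reserves = 1,830/1,120 = 1.6 months.
Option A: score 643 ≥ 620; DTI 41.7% > 40% → does not qualify.
Option B: score 643 ≥ 580; DTI 41.7% ≤ 43%; employment 62 ≥ 6 mo → qualifies.
Option C: score 643 < 680; DTI 41.7% ≤ 43%; employment 62 ≥ 6 mo; reserves 1.6 < 4 mo → does not qualify.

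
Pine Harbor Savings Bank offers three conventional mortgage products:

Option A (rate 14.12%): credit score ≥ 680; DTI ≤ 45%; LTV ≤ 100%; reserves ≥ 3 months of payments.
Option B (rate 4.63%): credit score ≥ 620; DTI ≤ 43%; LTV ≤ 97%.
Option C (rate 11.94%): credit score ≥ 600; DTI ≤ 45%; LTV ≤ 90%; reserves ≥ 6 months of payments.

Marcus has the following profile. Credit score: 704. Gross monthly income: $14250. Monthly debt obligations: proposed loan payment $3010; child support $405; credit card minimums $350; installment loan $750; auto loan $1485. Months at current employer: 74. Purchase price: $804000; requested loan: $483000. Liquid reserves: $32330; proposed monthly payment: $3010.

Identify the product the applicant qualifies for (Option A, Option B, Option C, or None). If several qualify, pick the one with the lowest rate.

Total debts = (3,010 + 405 + 350 + 750 + 1,485) = 6,000; DTI = 6,000/14,250 = 42.1%.
LTV = 483,000/804,000 = 60.1%.
Reserves = 32,330/3,010 = 10.7 months.
Option A: score 704 ≥ 680; DTI 42.1% ≤ 45%; LTV 60.1% ≤ 100%; reserves 10.7 ≥ 3 mo → qualifies.
Option B: score 704 ≥ 620; DTI 42.1% ≤ 43%; LTV 60.1% ≤ 97% → qualifies.
Option C: score 704 ≥ 600; DTI 42.1% ≤ 45%; LTV 60.1% ≤ 90%; reserves 10.7 ≥ 6 mo → qualifies.
Qualifying: Option A, Option B, Option C. Lowest rate is 4.63% → Option B.

Option B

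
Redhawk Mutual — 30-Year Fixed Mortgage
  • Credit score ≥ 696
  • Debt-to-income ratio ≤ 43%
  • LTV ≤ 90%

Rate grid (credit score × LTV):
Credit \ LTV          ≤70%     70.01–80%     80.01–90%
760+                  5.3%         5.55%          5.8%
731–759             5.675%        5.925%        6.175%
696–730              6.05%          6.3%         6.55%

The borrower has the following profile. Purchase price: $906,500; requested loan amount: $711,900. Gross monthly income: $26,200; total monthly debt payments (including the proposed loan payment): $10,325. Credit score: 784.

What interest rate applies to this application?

5.55%

Credit score 784 ≥ 696; DTI: 10,325 ÷ 26,200 = 39.4%, within the 43% cap
Loan-to-value = 711,900/906,500 = 78.5% — pass (90% max)
Score 784 is in the 760+ band; LTV 78.5% is in the 70.01–80% band → 5.55%.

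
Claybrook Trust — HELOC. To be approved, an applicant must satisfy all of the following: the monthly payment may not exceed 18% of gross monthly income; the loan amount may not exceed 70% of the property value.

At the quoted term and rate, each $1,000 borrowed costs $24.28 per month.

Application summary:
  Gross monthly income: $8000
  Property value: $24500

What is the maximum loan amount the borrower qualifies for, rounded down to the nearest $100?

Payment cap: 18% × $8,000 = $1,440/month.
At $24.28 per $1,000, that supports 1,440/24.28 × 1,000 ≈ $59,308 → $59,300.
LTV cap: 70% × $24,500 = $17,150 → $17,100.
Binding constraint: loan-to-value.

$17,100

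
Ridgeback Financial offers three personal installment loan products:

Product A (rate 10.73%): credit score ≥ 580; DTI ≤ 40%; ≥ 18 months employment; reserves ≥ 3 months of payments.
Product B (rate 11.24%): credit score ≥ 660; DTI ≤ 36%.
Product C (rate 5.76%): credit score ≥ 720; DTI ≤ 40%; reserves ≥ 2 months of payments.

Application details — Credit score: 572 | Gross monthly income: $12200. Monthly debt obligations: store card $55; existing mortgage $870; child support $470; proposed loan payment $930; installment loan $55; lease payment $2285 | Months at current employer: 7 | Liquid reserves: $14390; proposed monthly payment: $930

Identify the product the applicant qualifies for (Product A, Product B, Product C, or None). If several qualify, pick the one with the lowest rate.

Total debts = (55 + 870 + 470 + 930 + 55 + 2,285) = 4,665; DTI = 4,665/12,200 = 38.2%.
Reserves = 14,390/930 = 15.5 months.
Product A: score 572 < 580; DTI 38.2% ≤ 40%; employment 7 < 18 mo; reserves 15.5 ≥ 3 mo → does not qualify.
Product B: score 572 < 660; DTI 38.2% > 36% → does not qualify.
Product C: score 572 < 720; DTI 38.2% ≤ 40%; reserves 15.5 ≥ 2 mo → does not qualify.

None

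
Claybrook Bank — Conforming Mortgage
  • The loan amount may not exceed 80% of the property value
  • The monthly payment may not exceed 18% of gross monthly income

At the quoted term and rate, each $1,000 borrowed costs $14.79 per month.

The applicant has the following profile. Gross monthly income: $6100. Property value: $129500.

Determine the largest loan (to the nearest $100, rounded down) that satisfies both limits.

$74,200

Payment cap: 18% × $6,100 = $1,098/month.
At $14.79 per $1,000, that supports 1,098/14.79 × 1,000 ≈ $74,239 → $74,200.
LTV cap: 80% × $129,500 = $103,600 → $103,600.
Binding constraint: payment-to-income.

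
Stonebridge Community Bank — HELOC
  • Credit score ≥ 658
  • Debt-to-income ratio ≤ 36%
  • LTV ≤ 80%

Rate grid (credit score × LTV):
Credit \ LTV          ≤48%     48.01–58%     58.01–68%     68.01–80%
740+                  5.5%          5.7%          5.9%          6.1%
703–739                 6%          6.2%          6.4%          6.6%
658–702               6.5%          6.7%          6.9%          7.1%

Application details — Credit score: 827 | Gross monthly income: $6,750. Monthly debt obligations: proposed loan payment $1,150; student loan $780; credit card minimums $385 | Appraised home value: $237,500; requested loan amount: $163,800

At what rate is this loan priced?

Credit score 827 ≥ 658; Total monthly debts = (1,150 + 780 + 385) = 2,315. Debt-to-income = 2,315/6,750 = 34.3% — meets 36% limit
LTV: 163,800 ÷ 237,500 = 69%, within 80% cap
Row: 827 falls in 740+. Column: 69% falls in 68.01–80%. Rate = 6.1%.

6.1%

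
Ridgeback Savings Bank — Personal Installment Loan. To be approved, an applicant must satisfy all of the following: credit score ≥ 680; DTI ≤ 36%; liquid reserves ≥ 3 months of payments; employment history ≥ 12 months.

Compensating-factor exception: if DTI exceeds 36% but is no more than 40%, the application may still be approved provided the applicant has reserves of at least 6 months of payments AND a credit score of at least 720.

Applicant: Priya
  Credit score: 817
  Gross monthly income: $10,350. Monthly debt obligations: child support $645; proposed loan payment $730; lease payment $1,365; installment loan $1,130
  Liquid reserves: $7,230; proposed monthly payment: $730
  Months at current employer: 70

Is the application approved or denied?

Approved

Credit score 817 ≥ 680 (meets base)
Total debts = (645 + 730 + 1,365 + 1,130) = 3,870. DTI = 3,870/10,350 = 37.4% > 36% — standard DTI limit exceeded.
Reserves: 7,230 ÷ 730 = 9.9 months (meets 3-month minimum)
Employment 70 ≥ 12 months
37.4% falls in the override range (36%–40%), so the compensating-factor test applies.
Override check — reserves: 9.9 mo (ok); score: 817 (ok).
Both compensating conditions met → exception applies.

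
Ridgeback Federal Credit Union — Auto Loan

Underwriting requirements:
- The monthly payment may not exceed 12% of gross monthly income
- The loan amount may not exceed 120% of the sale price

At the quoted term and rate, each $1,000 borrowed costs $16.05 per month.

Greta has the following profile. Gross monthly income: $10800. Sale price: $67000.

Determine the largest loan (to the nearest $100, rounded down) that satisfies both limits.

Payment cap: 12% × $10,800 = $1,296/month.
At $16.05 per $1,000, that supports 1,296/16.05 × 1,000 ≈ $80,747 → $80,700.
LTV cap: 120% × $67,000 = $80,400 → $80,400.
Binding constraint: loan-to-value.

$80,400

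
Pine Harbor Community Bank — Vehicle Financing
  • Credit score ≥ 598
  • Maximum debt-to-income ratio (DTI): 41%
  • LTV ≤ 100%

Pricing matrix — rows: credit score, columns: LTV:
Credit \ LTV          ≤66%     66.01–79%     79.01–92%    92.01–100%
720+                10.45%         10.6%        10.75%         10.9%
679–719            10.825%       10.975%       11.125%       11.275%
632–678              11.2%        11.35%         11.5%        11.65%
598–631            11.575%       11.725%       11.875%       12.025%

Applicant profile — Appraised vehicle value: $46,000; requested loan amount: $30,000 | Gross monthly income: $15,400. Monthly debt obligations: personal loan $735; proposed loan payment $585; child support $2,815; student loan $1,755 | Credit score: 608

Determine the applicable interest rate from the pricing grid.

Credit score 608 ≥ 598; Total monthly debts = (735 + 585 + 2,815 + 1,755) = 5,890. Debt-to-income = 5,890/15,400 = 38.2% — meets 41% limit
Loan-to-value = 30,000/46,000 = 65.2% — pass (100% max)
Credit 608 → row 598–631; LTV 65.2% → column ≤66%. Grid cell → 11.575%.

11.575%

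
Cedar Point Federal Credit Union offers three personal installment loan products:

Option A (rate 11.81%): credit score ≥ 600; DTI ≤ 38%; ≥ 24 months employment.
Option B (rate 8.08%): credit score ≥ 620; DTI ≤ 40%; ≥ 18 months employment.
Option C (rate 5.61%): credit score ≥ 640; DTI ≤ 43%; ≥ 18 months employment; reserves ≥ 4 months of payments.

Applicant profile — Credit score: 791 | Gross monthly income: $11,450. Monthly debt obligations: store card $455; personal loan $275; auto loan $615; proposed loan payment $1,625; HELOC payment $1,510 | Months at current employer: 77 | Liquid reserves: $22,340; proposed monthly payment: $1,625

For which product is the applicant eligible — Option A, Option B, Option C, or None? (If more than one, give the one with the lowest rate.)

Option C

Total debts = (455 + 275 + 615 + 1,625 + 1,510) = 4,480; DTI = 4,480/11,450 = 39.1%.
Reserves = 22,340/1,625 = 13.7 months.
Option A: score 791 ≥ 600; DTI 39.1% > 38%; employment 77 ≥ 24 mo → does not qualify.
Option B: score 791 ≥ 620; DTI 39.1% ≤ 40%; employment 77 ≥ 18 mo → qualifies.
Option C: score 791 ≥ 640; DTI 39.1% ≤ 43%; employment 77 ≥ 18 mo; reserves 13.7 ≥ 4 mo → qualifies.
Qualifying: Option B, Option C. Lowest rate is 5.61% → Option C.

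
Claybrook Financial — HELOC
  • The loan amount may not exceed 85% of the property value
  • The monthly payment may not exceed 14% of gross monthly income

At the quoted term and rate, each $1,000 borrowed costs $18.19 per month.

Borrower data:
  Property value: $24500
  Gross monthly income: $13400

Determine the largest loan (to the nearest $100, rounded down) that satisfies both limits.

Payment cap: 14% × $13,400 = $1,876/month.
At $18.19 per $1,000, that supports 1,876/18.19 × 1,000 ≈ $103,133 → $103,100.
LTV cap: 85% × $24,500 = $20,825 → $20,800.
Binding constraint: loan-to-value.

$20,800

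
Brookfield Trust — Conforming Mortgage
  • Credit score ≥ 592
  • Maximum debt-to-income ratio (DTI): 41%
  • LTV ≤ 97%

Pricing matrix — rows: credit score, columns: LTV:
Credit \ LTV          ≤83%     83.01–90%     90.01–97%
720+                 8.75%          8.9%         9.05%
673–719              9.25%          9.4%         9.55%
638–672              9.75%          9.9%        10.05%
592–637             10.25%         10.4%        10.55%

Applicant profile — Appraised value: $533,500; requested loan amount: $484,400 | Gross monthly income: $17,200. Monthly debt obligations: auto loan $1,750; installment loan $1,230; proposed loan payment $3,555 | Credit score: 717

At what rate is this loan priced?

9.55%

Credit score 717 ≥ 592; Total monthly debts = (1,750 + 1,230 + 3,555) = 6,535. DTI = 6,535/17,200 = 38% ≤ 41%
LTV: 484,400 ÷ 533,500 = 90.8%, within 97% cap
Row: 717 falls in 673–719. Column: 90.8% falls in 90.01–97%. Rate = 9.55%.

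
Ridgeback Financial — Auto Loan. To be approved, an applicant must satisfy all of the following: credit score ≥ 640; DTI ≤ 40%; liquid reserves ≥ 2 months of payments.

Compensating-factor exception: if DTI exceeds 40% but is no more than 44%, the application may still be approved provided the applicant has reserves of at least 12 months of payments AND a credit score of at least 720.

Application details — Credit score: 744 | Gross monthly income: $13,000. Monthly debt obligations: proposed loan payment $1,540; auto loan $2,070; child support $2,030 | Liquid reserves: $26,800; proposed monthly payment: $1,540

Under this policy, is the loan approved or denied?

Credit score 744 ≥ 640 (meets base)
Total debts = (1,540 + 2,070 + 2,030) = 5,640. DTI = 5,640/13,000 = 43.4% > 40% — standard DTI limit exceeded.
Liquid reserves cover 26,800/1,540 = 17.4 months — ≥ 2 required
43.4% falls in the override range (40%–44%), so the compensating-factor test applies.
Override check — reserves: 17.4 mo (ok); score: 744 (ok).
Both override conditions satisfied; DTI exception granted.

Approved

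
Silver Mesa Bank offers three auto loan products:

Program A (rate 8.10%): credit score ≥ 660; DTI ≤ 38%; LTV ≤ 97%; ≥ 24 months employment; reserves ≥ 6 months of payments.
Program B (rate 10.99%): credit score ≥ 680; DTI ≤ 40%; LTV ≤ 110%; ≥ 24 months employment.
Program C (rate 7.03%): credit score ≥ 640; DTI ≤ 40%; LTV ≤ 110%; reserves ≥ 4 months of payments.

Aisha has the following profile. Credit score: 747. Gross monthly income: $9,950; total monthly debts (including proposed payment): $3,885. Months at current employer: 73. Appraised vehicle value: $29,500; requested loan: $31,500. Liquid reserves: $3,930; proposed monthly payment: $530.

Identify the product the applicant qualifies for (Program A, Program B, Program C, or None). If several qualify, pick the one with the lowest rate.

Program C

DTI = 3,885/9,950 = 39%.
LTV = 31,500/29,500 = 106.8%.
Reserves = 3,930/530 = 7.4 months.
Program A: score 747 ≥ 660; DTI 39% > 38%; LTV 106.8% > 97%; employment 73 ≥ 24 mo; reserves 7.4 ≥ 6 mo → does not qualify.
Program B: score 747 ≥ 680; DTI 39% ≤ 40%; LTV 106.8% ≤ 110%; employment 73 ≥ 24 mo → qualifies.
Program C: score 747 ≥ 640; DTI 39% ≤ 40%; LTV 106.8% ≤ 110%; reserves 7.4 ≥ 4 mo → qualifies.
Qualifying: Program B, Program C. Lowest rate is 7.03% → Program C.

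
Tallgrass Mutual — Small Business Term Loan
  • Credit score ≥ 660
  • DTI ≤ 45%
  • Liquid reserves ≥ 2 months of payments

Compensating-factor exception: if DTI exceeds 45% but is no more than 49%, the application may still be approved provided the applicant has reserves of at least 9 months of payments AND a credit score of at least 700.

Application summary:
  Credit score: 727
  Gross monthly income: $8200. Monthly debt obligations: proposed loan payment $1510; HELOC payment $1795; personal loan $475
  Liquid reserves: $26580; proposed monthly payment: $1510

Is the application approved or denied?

Credit score 727 ≥ 660 (meets base)
Total debts = (1,510 + 1,795 + 475) = 3,780. DTI: 3,780 ÷ 8,200 = 46.1%, over the 45% base limit.
Liquid reserves cover 26,580/1,510 = 17.6 months — ≥ 2 required
46.1% falls in the override range (45%–49%), so the compensating-factor test applies.
Override check — reserves: 17.6 mo (ok); score: 727 (ok).
Both override conditions satisfied; DTI exception granted.

Approved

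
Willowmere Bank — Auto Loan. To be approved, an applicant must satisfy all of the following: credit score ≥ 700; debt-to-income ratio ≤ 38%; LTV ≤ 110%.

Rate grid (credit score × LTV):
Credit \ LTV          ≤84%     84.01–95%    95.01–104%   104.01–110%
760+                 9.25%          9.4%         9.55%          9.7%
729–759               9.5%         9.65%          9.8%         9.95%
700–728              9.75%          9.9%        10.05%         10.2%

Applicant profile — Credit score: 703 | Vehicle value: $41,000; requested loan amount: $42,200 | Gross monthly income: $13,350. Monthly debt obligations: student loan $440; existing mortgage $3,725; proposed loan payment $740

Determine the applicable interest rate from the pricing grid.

10.05%

Credit score 703 ≥ 700; Total monthly debts = (440 + 3,725 + 740) = 4,905. Debt-to-income = 4,905/13,350 = 36.7% — meets 38% limit
Loan-to-value = 42,200/41,000 = 102.9% — pass (110% max)
Row: 703 falls in 700–728. Column: 102.9% falls in 95.01–104%. Rate = 10.05%.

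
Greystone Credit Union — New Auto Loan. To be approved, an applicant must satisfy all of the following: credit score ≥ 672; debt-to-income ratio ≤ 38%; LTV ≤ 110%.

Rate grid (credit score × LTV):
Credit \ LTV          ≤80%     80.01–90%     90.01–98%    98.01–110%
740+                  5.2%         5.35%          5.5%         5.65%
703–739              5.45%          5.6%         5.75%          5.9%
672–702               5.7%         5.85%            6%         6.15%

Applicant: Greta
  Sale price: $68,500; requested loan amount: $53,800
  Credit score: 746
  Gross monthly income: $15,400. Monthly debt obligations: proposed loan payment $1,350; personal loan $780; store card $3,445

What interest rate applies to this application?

Credit score 746 ≥ 672; Total monthly debts = (1,350 + 780 + 3,445) = 5,575. DTI = 5,575/15,400 = 36.2% ≤ 38%
Loan-to-value = 53,800/68,500 = 78.5% — pass (110% max)
Row: 746 falls in 740+. Column: 78.5% falls in ≤80%. Rate = 5.2%.

5.2%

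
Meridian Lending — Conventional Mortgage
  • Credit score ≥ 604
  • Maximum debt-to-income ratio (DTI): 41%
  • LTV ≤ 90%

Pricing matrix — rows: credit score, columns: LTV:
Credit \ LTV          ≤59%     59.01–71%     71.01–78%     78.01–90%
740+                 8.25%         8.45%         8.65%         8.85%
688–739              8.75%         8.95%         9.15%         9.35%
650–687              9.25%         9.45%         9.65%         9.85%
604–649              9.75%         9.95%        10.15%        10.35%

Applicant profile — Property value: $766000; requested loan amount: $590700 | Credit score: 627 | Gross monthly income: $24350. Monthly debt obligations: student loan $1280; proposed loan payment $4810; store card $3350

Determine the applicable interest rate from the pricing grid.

Credit score 627 ≥ 604; Total monthly debts = (1,280 + 4,810 + 3,350) = 9,440. DTI: 9,440 ÷ 24,350 = 38.8%, within the 41% cap
Loan-to-value = 590,700/766,000 = 77.1% — pass (90% max)
Score 627 is in the 604–649 band; LTV 77.1% is in the 71.01–78% band → 10.15%.

10.15%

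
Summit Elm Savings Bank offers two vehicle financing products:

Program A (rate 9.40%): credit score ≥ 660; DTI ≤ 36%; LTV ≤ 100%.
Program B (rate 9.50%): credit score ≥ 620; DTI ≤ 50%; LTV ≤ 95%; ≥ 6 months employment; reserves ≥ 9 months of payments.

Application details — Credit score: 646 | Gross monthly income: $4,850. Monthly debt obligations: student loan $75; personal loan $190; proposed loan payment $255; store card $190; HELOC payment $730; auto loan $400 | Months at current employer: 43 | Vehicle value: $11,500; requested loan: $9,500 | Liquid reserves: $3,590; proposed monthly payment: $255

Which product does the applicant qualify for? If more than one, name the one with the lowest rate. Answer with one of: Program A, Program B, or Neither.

Program B

Total debts = (75 + 190 + 255 + 190 + 730 + 400) = 1,840; DTI = 1,840/4,850 = 37.9%.
LTV = 9,500/11,500 = 82.6%.
Reserves = 3,590/255 = 14.1 months.
Program A: score 646 < 660; DTI 37.9% > 36%; LTV 82.6% ≤ 100% → does not qualify.
Program B: score 646 ≥ 620; DTI 37.9% ≤ 50%; LTV 82.6% ≤ 95%; employment 43 ≥ 6 mo; reserves 14.1 ≥ 9 mo → qualifies.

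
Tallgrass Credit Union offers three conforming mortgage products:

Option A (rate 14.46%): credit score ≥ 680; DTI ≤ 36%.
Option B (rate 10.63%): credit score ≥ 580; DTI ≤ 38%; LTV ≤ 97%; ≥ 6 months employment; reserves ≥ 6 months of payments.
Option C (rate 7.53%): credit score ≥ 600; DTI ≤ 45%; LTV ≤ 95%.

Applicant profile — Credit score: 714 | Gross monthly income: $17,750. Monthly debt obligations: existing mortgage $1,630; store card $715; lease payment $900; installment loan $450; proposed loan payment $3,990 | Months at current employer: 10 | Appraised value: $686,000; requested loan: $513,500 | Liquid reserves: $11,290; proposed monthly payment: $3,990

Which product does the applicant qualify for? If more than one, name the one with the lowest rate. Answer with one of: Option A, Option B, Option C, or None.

Option C

Total debts = (1,630 + 715 + 900 + 450 + 3,990) = 7,685; DTI = 7,685/17,750 = 43.3%.
LTV = 513,500/686,000 = 74.9%.
Reserves = 11,290/3,990 = 2.8 months.
Option A: score 714 ≥ 680; DTI 43.3% > 36% → does not qualify.
Option B: score 714 ≥ 580; DTI 43.3% > 38%; LTV 74.9% ≤ 97%; employment 10 ≥ 6 mo; reserves 2.8 < 6 mo → does not qualify.
Option C: score 714 ≥ 600; DTI 43.3% ≤ 45%; LTV 74.9% ≤ 95% → qualifies.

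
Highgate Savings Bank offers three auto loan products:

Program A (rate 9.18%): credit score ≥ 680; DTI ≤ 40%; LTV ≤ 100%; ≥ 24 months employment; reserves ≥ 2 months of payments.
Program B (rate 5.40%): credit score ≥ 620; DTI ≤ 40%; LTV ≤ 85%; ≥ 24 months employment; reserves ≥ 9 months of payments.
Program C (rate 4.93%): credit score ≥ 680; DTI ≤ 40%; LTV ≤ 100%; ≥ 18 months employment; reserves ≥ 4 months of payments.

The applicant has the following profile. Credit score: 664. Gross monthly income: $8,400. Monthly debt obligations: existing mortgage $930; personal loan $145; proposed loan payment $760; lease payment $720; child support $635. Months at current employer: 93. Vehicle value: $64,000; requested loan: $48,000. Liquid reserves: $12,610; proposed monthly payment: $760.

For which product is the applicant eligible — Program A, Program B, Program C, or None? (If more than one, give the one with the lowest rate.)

Total debts = (930 + 145 + 760 + 720 + 635) = 3,190; DTI = 3,190/8,400 = 38%.
LTV = 48,000/64,000 = 75%.
Reserves = 12,610/760 = 16.6 months.
Program A: score 664 < 680; DTI 38% ≤ 40%; LTV 75% ≤ 100%; employment 93 ≥ 24 mo; reserves 16.6 ≥ 2 mo → does not qualify.
Program B: score 664 ≥ 620; DTI 38% ≤ 40%; LTV 75% ≤ 85%; employment 93 ≥ 24 mo; reserves 16.6 ≥ 9 mo → qualifies.
Program C: score 664 < 680; DTI 38% ≤ 40%; LTV 75% ≤ 100%; employment 93 ≥ 18 mo; reserves 16.6 ≥ 4 mo → does not qualify.

Program B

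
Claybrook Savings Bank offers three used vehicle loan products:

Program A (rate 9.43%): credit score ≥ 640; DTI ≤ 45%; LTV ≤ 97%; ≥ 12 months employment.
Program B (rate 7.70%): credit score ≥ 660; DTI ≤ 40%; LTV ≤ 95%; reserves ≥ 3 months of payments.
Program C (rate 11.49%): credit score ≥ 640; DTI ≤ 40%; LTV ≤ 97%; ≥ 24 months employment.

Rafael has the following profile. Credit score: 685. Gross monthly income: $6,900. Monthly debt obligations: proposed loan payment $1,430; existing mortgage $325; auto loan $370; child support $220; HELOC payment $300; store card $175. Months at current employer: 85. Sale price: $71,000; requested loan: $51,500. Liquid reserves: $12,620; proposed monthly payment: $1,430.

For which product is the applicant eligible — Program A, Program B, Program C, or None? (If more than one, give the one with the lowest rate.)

Program A

Total debts = (1,430 + 325 + 370 + 220 + 300 + 175) = 2,820; DTI = 2,820/6,900 = 40.9%.
LTV = 51,500/71,000 = 72.5%.
Reserves = 12,620/1,430 = 8.8 months.
Program A: score 685 ≥ 640; DTI 40.9% ≤ 45%; LTV 72.5% ≤ 97%; employment 85 ≥ 12 mo → qualifies.
Program B: score 685 ≥ 660; DTI 40.9% > 40%; LTV 72.5% ≤ 95%; reserves 8.8 ≥ 3 mo → does not qualify.
Program C: score 685 ≥ 640; DTI 40.9% > 40%; LTV 72.5% ≤ 97%; employment 85 ≥ 24 mo → does not qualify.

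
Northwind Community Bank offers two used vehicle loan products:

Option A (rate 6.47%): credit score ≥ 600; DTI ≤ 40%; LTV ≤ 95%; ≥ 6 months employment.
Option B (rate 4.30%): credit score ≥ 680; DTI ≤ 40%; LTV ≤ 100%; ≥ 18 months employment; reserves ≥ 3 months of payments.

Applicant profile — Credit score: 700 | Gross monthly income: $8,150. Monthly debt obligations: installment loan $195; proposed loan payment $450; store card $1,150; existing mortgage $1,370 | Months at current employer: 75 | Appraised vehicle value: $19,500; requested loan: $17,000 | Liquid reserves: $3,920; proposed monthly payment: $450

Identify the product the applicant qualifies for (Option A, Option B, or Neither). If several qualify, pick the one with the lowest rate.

Total debts = (195 + 450 + 1,150 + 1,370) = 3,165; DTI = 3,165/8,150 = 38.8%.
LTV = 17,000/19,500 = 87.2%.
Reserves = 3,920/450 = 8.7 months.
Option A: score 700 ≥ 600; DTI 38.8% ≤ 40%; LTV 87.2% ≤ 95%; employment 75 ≥ 6 mo → qualifies.
Option B: score 700 ≥ 680; DTI 38.8% ≤ 40%; LTV 87.2% ≤ 100%; employment 75 ≥ 18 mo; reserves 8.7 ≥ 3 mo → qualifies.
Qualifying: Option A, Option B. Lowest rate is 4.30% → Option B.

Option B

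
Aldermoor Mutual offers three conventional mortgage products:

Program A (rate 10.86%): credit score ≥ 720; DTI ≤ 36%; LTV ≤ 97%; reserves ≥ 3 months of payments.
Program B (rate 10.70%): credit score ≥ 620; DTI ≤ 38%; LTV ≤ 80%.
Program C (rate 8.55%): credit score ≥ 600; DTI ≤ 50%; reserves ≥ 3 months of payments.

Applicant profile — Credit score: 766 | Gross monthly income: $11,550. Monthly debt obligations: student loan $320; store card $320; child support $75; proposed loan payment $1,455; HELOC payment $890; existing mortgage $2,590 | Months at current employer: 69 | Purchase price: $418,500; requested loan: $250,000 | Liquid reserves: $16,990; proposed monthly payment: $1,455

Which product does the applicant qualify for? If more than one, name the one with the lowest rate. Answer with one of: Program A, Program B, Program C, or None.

Program C

Total debts = (320 + 320 + 75 + 1,455 + 890 + 2,590) = 5,650; DTI = 5,650/11,550 = 48.9%.
LTV = 250,000/418,500 = 59.7%.
Reserves = 16,990/1,455 = 11.7 months.
Program A: score 766 ≥ 720; DTI 48.9% > 36%; LTV 59.7% ≤ 97%; reserves 11.7 ≥ 3 mo → does not qualify.
Program B: score 766 ≥ 620; DTI 48.9% > 38%; LTV 59.7% ≤ 80% → does not qualify.
Program C: score 766 ≥ 600; DTI 48.9% ≤ 50%; reserves 11.7 ≥ 3 mo → qualifies.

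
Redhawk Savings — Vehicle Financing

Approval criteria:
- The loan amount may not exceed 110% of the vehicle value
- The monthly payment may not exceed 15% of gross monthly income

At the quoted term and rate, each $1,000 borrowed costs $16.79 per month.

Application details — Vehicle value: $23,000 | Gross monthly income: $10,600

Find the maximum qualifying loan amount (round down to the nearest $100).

Payment cap: 15% × $10,600 = $1,590/month.
At $16.79 per $1,000, that supports 1,590/16.79 × 1,000 ≈ $94,699 → $94,600.
LTV cap: 110% × $23,000 = $25,300 → $25,300.
Binding constraint: loan-to-value.

$25,300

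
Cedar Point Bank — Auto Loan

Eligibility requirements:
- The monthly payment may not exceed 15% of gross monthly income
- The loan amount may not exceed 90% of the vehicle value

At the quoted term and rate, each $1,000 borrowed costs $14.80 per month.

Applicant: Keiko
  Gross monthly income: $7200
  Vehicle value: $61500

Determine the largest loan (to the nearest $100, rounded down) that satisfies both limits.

Payment cap: 15% × $7,200 = $1,080/month.
At $14.80 per $1,000, that supports 1,080/14.80 × 1,000 ≈ $72,972 → $72,900.
LTV cap: 90% × $61,500 = $55,350 → $55,300.
Binding constraint: loan-to-value.

$55,300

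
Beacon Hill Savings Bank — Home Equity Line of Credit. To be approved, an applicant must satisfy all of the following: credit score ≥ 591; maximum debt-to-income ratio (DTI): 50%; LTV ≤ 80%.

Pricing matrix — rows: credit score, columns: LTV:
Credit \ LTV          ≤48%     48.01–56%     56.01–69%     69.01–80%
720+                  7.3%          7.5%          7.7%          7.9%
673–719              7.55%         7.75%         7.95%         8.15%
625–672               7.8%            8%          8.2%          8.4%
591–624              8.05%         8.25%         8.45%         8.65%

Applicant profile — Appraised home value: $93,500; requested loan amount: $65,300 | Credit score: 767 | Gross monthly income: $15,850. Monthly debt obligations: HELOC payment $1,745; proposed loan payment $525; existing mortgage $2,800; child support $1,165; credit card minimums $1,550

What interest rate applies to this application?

7.9%

Credit score 767 ≥ 591; Total monthly debts = (1,745 + 525 + 2,800 + 1,165 + 1,550) = 7,785. DTI = 7,785/15,850 = 49.1% ≤ 50%
LTV = 65,300/93,500 = 69.8% ≤ 80%
Row: 767 falls in 720+. Column: 69.8% falls in 69.01–80%. Rate = 7.9%.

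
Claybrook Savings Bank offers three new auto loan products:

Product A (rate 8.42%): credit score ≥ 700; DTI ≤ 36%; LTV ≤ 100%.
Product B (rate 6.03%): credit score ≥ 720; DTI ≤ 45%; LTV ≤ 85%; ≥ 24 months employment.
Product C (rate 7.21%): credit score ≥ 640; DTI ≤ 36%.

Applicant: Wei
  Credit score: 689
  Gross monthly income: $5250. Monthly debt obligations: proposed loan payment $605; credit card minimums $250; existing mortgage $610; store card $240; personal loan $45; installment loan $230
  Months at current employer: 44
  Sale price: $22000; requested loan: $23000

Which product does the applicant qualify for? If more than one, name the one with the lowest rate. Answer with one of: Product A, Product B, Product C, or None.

None

Total debts = (605 + 250 + 610 + 240 + 45 + 230) = 1,980; DTI = 1,980/5,250 = 37.7%.
LTV = 23,000/22,000 = 104.5%.
Product A: score 689 < 700; DTI 37.7% > 36%; LTV 104.5% > 100% → does not qualify.
Product B: score 689 < 720; DTI 37.7% ≤ 45%; LTV 104.5% > 85%; employment 44 ≥ 24 mo → does not qualify.
Product C: score 689 ≥ 640; DTI 37.7% > 36% → does not qualify.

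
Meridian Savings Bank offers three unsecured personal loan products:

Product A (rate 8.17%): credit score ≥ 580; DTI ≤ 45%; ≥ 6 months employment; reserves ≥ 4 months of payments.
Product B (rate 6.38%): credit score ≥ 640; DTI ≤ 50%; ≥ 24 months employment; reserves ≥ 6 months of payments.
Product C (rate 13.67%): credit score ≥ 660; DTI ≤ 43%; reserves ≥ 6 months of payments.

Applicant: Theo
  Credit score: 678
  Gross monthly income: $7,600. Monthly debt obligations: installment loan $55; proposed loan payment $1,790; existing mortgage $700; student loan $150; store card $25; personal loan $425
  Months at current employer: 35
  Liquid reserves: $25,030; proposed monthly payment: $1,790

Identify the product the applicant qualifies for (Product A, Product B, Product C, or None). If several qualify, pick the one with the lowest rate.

Total debts = (55 + 1,790 + 700 + 150 + 25 + 425) = 3,145; DTI = 3,145/7,600 = 41.4%.
Reserves = 25,030/1,790 = 14.0 months.
Product A: score 678 ≥ 580; DTI 41.4% ≤ 45%; employment 35 ≥ 6 mo; reserves 14.0 ≥ 4 mo → qualifies.
Product B: score 678 ≥ 640; DTI 41.4% ≤ 50%; employment 35 ≥ 24 mo; reserves 14.0 ≥ 6 mo → qualifies.
Product C: score 678 ≥ 660; DTI 41.4% ≤ 43%; reserves 14.0 ≥ 6 mo → qualifies.
Qualifying: Product A, Product B, Product C. Lowest rate is 6.38% → Product B.

Product B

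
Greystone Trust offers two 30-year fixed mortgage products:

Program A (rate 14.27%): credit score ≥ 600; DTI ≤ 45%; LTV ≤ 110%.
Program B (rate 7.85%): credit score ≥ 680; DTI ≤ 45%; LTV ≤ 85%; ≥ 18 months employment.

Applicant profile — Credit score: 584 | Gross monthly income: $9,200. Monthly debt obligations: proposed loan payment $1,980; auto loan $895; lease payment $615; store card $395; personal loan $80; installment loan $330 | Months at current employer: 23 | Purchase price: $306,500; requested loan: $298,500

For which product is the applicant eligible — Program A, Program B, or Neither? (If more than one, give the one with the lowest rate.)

Neither

Total debts = (1,980 + 895 + 615 + 395 + 80 + 330) = 4,295; DTI = 4,295/9,200 = 46.7%.
LTV = 298,500/306,500 = 97.4%.
Program A: score 584 < 600; DTI 46.7% > 45%; LTV 97.4% ≤ 110% → does not qualify.
Program B: score 584 < 680; DTI 46.7% > 45%; LTV 97.4% > 85%; employment 23 ≥ 18 mo → does not qualify.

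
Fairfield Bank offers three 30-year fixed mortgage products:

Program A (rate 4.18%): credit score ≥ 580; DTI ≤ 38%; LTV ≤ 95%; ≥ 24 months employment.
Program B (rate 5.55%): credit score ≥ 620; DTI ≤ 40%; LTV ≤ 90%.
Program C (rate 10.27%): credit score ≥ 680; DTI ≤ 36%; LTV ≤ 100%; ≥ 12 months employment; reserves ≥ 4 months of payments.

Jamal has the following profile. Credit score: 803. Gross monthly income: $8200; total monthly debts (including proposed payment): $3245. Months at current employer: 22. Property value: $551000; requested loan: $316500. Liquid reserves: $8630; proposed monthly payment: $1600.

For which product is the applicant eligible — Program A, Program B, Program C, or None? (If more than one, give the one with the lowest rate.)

Program B

DTI = 3,245/8,200 = 39.6%.
LTV = 316,500/551,000 = 57.4%.
Reserves = 8,630/1,600 = 5.4 months.
Program A: score 803 ≥ 580; DTI 39.6% > 38%; LTV 57.4% ≤ 95%; employment 22 < 24 mo → does not qualify.
Program B: score 803 ≥ 620; DTI 39.6% ≤ 40%; LTV 57.4% ≤ 90% → qualifies.
Program C: score 803 ≥ 680; DTI 39.6% > 36%; LTV 57.4% ≤ 100%; employment 22 ≥ 12 mo; reserves 5.4 ≥ 4 mo → does not qualify.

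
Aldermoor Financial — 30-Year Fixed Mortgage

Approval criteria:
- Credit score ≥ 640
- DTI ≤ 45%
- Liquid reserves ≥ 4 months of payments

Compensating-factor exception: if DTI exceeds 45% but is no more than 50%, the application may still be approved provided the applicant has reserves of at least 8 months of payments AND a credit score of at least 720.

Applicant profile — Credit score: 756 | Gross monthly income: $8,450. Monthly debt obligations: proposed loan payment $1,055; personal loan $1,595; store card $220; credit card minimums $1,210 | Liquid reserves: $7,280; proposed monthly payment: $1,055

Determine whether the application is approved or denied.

Credit score 756 ≥ 640 (meets base)
Total debts = (1,055 + 1,595 + 220 + 1,210) = 4,080. DTI = 4,080/8,450 = 48.3% > 45% — standard DTI limit exceeded.
Reserves: 7,280 ÷ 1,055 = 6.9 months (meets 4-month minimum)
DTI 48.3% is within the 45%–50% exception band; checking compensating factors.
Reserves 6.9 < 8 months; credit score 756 ≥ 720.
Compensating-factor requirement not fully met.

Denied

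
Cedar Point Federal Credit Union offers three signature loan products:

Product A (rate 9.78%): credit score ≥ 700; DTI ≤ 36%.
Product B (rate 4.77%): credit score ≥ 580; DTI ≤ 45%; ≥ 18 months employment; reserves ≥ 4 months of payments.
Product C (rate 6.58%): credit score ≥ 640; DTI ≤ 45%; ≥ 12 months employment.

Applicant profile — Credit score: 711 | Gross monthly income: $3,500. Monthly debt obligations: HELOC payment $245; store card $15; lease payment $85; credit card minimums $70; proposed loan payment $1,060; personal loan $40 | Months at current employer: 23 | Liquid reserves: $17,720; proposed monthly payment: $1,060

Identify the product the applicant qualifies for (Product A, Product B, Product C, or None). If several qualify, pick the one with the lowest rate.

Total debts = (245 + 15 + 85 + 70 + 1,060 + 40) = 1,515; DTI = 1,515/3,500 = 43.3%.
Reserves = 17,720/1,060 = 16.7 months.
Product A: score 711 ≥ 700; DTI 43.3% > 36% → does not qualify.
Product B: score 711 ≥ 580; DTI 43.3% ≤ 45%; employment 23 ≥ 18 mo; reserves 16.7 ≥ 4 mo → qualifies.
Product C: score 711 ≥ 640; DTI 43.3% ≤ 45%; employment 23 ≥ 12 mo → qualifies.
Qualifying: Product B, Product C. Lowest rate is 4.77% → Product B.

Product B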